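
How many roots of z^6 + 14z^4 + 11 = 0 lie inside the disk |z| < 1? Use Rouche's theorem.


Step 1: On |z| = 1 the three terms have sizes |z^6| = 1^6 = 1, |14z^4| = 14*1^4 = 14, |11| = 11
Step 2: The dominant term is g(z) = 14z^4; let h(z) = z^6 + 11 so f = g + h
Step 3: On |z| = 1: |g| = 14 and |h| <= 1 + 11 = 12
Step 4: Since 14 > 12, |h| < |g| on |z| = 1, so by Rouche f has the same number of zeros as g inside |z| < 1
Step 5: g(z) = 14z^4 has 4 zeros (at the origin, multiplicity 4) inside |z| < 1. Answer = 4

4


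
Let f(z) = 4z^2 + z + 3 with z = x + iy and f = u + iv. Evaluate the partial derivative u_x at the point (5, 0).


Step 1: f(z) = 4(x+iy)^2 + (x+iy) + 3
Step 2: u = 4(x^2 - y^2) + x + 3
Step 3: u_x = 8x + 1
Step 4: At (5, 0): u_x = 40 + 1 = 41

41


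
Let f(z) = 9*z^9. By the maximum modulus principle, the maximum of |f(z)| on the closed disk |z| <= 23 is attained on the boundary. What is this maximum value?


Step 1: On |z| = 23, |f(z)| = 9 * |z|^9 = 9 * 23^9
Step 2: By maximum modulus principle, maximum is on boundary.
Step 3: Maximum = 9 * 1801152661463 = 16210373953167

16210373953167


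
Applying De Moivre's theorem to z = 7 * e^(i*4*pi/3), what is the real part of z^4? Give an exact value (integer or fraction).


Step 1: By De Moivre's theorem, z^4 = 7^4 * e^(i*4*4*pi/3) = 2401 * (cos(16*pi/3) + i*sin(16*pi/3))
Step 2: |z|^4 = 7^4 = 2401
Step 3: Reduce the angle mod 2*pi: 16*pi/3 - 4*pi = 4*pi/3
Step 4: cos(4*pi/3) = -1/2
Step 5: Re(z^4) = 2401 * (-1/2) = -2401/2

-2401/2


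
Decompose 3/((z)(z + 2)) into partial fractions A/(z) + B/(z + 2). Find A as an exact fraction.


Step 1: Multiply both sides by (z) and set z = 0
Step 2: A = 3 / (0 + 2)
Step 3: A = 3 / 2
Step 4: A = 3/2

3/2


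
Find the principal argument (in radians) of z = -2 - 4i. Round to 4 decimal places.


Step 1: z = -2 - 4i
Step 2: arg(z) = atan2(-4, -2)
Step 3: arg(z) = -2.0344

-2.0344


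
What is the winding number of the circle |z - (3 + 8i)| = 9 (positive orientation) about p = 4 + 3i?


Step 1: Center c = (3, 8), radius = 9
Step 2: |p - c|^2 = 1^2 + (-5)^2 = 26
Step 3: r^2 = 81
Step 4: |p-c| < r so winding number = 1

1


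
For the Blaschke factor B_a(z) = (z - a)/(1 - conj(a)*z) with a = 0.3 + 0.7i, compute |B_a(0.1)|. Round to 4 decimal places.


Step 1: Numerator z0 - a = 0.1 - (0.3 + 0.7i) = -0.2 - 0.7i
Step 2: Denominator 1 - conj(a)*z0 = 1 - (0.3 - 0.7i)*0.1 = 0.97 + 0.07i
Step 3: |z0 - a|^2 = (-0.2)^2 + (-0.7)^2 = 0.53; |1 - conj(a)*z0|^2 = 0.97^2 + 0.07^2 = 0.9458
Step 4: |B_a(0.1)| = sqrt(0.53 / 0.9458) = sqrt(0.560372)
Step 5: = 0.7486

0.7486


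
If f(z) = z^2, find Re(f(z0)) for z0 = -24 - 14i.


Step 1: z0 = -24 - 14i
Step 2: z0^2 = (-24)^2 - (-14)^2 + 672i
Step 3: real part = 576 - 196 = 380

380


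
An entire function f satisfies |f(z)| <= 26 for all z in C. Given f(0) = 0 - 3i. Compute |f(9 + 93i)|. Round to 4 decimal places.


Step 1: By Liouville's theorem, a bounded entire function is constant.
Step 2: f(z) = f(0) = 0 - 3i for all z.
Step 3: |f(w)| = |0 - 3i| = sqrt(0 + 9)
Step 4: = 3.0

3.0


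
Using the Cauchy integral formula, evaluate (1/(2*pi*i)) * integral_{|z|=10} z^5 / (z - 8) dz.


Step 1: f(z) = z^5, a = 8 is inside |z| = 10
Step 2: By Cauchy integral formula: (1/(2pi*i)) * integral = f(a)
Step 3: f(8) = 8^5 = 32768

32768


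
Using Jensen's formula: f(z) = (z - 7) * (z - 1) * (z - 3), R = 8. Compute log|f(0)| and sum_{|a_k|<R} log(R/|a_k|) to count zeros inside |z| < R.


Jensen's formula: (1/2pi)*integral log|f(Re^it)|dt = log|f(0)| + sum_{|a_k|<R} log(R/|a_k|)
Step 1: f(0) = (-7) * (-1) * (-3) = -21
Step 2: log|f(0)| = log|7| + log|1| + log|3| = 3.0445
Step 3: Zeros inside |z| < 8: 7, 1, 3
Step 4: Jensen sum = log(8/7) + log(8/1) + log(8/3) = 3.1938
Step 5: n(R) = number of terms in the Jensen sum = count of zeros inside |z| < 8 = 3

3


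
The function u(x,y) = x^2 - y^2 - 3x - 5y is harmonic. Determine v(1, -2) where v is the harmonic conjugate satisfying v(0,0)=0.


Step 1: v_x = -u_y = 2y + 5
Step 2: v_y = u_x = 2x - 3
Step 3: v = 2xy + 5x - 3y + C
Step 4: v(0,0) = 0 => C = 0
Step 5: v(1, -2) = 7

7


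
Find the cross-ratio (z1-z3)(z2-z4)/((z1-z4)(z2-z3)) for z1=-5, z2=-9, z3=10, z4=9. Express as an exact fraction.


Step 1: (z1-z3)(z2-z4) = (-15) * (-18) = 270
Step 2: (z1-z4)(z2-z3) = (-14) * (-19) = 266
Step 3: Cross-ratio = 270/266 = 135/133

135/133


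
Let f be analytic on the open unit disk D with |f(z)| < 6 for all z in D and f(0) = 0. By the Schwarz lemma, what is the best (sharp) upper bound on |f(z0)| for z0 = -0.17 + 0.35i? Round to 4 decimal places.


Step 1: g = f/6 maps D -> D with g(0) = 0, so by the Schwarz lemma |g(z)| <= |z|, i.e. |f(z)| <= 6|z|; this is sharp (f(z) = 6z).
Step 2: |z0|^2 = (-0.17)^2 + 0.35^2 = 0.1514
Step 3: |z0| = sqrt(0.1514) = 0.389102
Step 4: Best bound = 6 * |z0| = 6 * 0.389102 = 2.3346

2.3346


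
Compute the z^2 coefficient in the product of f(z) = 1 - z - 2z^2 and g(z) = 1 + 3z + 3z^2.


Step 1: z^2 term in f*g comes from: (1)*(3z^2) + (-z)*(3z) + (-2z^2)*(1)
Step 2: = 3 - 3 - 2
Step 3: = -2

-2


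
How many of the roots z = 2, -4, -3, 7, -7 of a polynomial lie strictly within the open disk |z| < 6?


Step 1: Check each root:
  z = 2: |2| = 2 < 6
  z = -4: |-4| = 4 < 6
  z = -3: |-3| = 3 < 6
  z = 7: |7| = 7 >= 6
  z = -7: |-7| = 7 >= 6
Step 2: Count = 3

3


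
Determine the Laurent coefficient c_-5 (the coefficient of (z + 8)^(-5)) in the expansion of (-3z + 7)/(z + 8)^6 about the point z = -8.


Step 1: Write the numerator in powers of (z + 8): -3z + 7 = -3(z + 8) + (-3*(-8) + 7) = -3(z + 8) + 31
Step 2: Divide by (z + 8)^6: f(z) = 31(z + 8)^(-6) - 3(z + 8)^(-5)
Step 3: This finite sum is the Laurent series of f about z = -8.
Step 4: Coefficient of (z + 8)^(-5) = coefficient of (z + 8) in the re-centred numerator = -3

-3


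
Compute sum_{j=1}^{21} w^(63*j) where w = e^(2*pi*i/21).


Step 1: The sum sum_{j=1}^{n} w^(k*j) equals n if n | k, else 0.
Step 2: Here n = 21, k = 63
Step 3: Does n divide k? 21 | 63 -> True
Step 4: Sum = 21

21


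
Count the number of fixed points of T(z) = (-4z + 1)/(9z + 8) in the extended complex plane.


Step 1: Fixed points satisfy T(z) = z
Step 2: 9z^2 + 12z - 1 = 0
Step 3: Discriminant = 12^2 - 4*9*(-1) = 180
Step 4: Number of fixed points = 2

2


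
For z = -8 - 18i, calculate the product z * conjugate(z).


Step 1: conj(z) = -8 + 18i
Step 2: z * conj(z) = (-8)^2 + (-18)^2
Step 3: = 64 + 324 = 388

388


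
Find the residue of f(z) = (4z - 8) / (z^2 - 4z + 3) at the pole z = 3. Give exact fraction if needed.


Step 1: Q(z) = z^2 - 4z + 3 = (z - 3)(z - 1)
Step 2: Q'(z) = 2z - 4
Step 3: Q'(3) = 2, P(3) = 4
Step 4: Res = P(3)/Q'(3) = 4/2 = 2

2


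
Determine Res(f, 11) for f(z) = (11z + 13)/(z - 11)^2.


Step 1: Pole of order 2 at z = 11
Step 2: Res = lim d/dz [(z - 11)^2 * f(z)] as z -> 11
Step 3: (z - 11)^2 * f(z) = 11z + 13
Step 4: d/dz[11z + 13] = 11

11


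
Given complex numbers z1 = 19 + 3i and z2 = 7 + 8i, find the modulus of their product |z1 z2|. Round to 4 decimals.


Step 1: |z1| = sqrt(19^2 + 3^2) = sqrt(370)
Step 2: |z2| = sqrt(7^2 + 8^2) = sqrt(113)
Step 3: |z1*z2| = |z1|*|z2| = sqrt(370) * sqrt(113) = sqrt(370 * 113) = sqrt(41810)
Step 4: = 204.4749

204.4749


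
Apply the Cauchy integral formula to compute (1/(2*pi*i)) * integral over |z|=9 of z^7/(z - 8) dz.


Step 1: f(z) = z^7, a = 8 is inside |z| = 9
Step 2: By Cauchy integral formula: (1/(2pi*i)) * integral = f(a)
Step 3: f(8) = 8^7 = 2097152

2097152


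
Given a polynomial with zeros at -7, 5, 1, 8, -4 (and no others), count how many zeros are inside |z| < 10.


Step 1: Check each root:
  z = -7: |-7| = 7 < 10
  z = 5: |5| = 5 < 10
  z = 1: |1| = 1 < 10
  z = 8: |8| = 8 < 10
  z = -4: |-4| = 4 < 10
Step 2: Count = 5

5


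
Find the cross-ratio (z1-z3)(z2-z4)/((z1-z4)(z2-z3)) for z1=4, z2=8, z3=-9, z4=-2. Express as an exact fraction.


Step 1: (z1-z3)(z2-z4) = 13 * 10 = 130
Step 2: (z1-z4)(z2-z3) = 6 * 17 = 102
Step 3: Cross-ratio = 130/102 = 65/51

65/51


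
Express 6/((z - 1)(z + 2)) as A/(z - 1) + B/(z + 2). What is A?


Step 1: Multiply both sides by (z - 1) and set z = 1
Step 2: A = 6 / (1 + 2)
Step 3: A = 6 / 3
Step 4: A = 2

2


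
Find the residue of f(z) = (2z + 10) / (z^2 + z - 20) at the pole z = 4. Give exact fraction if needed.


Step 1: Q(z) = z^2 + z - 20 = (z - 4)(z + 5)
Step 2: Q'(z) = 2z + 1
Step 3: Q'(4) = 9, P(4) = 18
Step 4: Res = P(4)/Q'(4) = 18/9 = 2

2


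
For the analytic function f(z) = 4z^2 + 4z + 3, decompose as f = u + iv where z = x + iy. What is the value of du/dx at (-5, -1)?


Step 1: f(z) = 4(x+iy)^2 + 4(x+iy) + 3
Step 2: u = 4(x^2 - y^2) + 4x + 3
Step 3: u_x = 8x + 4
Step 4: At (-5, -1): u_x = -40 + 4 = -36

-36


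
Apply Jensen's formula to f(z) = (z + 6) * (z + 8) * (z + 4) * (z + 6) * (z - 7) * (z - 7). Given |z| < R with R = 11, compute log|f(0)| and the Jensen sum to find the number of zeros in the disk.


Jensen's formula: (1/2pi)*integral log|f(Re^it)|dt = log|f(0)| + sum_{|a_k|<R} log(R/|a_k|)
Step 1: f(0) = 6 * 8 * 4 * 6 * (-7) * (-7) = 56448
Step 2: log|f(0)| = log|-6| + log|-8| + log|-4| + log|-6| + log|7| + log|7| = 10.9411
Step 3: Zeros inside |z| < 11: -6, -8, -4, -6, 7, 7
Step 4: Jensen sum = log(11/6) + log(11/8) + log(11/4) + log(11/6) + log(11/7) + log(11/7) = 3.4463
Step 5: n(R) = number of terms in the Jensen sum = count of zeros inside |z| < 11 = 6

6


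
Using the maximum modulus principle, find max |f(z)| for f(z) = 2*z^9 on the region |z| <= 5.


Step 1: On |z| = 5, |f(z)| = 2 * |z|^9 = 2 * 5^9
Step 2: By maximum modulus principle, maximum is on boundary.
Step 3: Maximum = 2 * 1953125 = 3906250

3906250


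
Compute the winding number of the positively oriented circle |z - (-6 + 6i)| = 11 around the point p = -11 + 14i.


Step 1: Center c = (-6, 6), radius = 11
Step 2: |p - c|^2 = (-5)^2 + 8^2 = 89
Step 3: r^2 = 121
Step 4: |p-c| < r so winding number = 1

1


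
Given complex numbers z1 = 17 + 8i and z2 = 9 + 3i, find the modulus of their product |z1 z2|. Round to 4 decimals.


Step 1: |z1| = sqrt(17^2 + 8^2) = sqrt(353)
Step 2: |z2| = sqrt(9^2 + 3^2) = sqrt(90)
Step 3: |z1*z2| = |z1|*|z2| = sqrt(353) * sqrt(90) = sqrt(353 * 90) = sqrt(31770)
Step 4: = 178.2414

178.2414


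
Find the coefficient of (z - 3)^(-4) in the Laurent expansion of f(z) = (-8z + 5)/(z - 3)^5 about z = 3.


Step 1: Write the numerator in powers of (z - 3): -8z + 5 = -8(z - 3) + (-8*3 + 5) = -8(z - 3) - 19
Step 2: Divide by (z - 3)^5: f(z) = -19(z - 3)^(-5) - 8(z - 3)^(-4)
Step 3: This finite sum is the Laurent series of f about z = 3.
Step 4: Coefficient of (z - 3)^(-4) = coefficient of (z - 3) in the re-centred numerator = -8

-8


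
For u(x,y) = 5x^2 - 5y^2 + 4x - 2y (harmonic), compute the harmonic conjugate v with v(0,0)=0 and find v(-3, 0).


Step 1: v_x = -u_y = 10y + 2
Step 2: v_y = u_x = 10x + 4
Step 3: v = 10xy + 2x + 4y + C
Step 4: v(0,0) = 0 => C = 0
Step 5: v(-3, 0) = -6

-6


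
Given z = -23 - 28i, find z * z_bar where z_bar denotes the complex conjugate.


Step 1: conj(z) = -23 + 28i
Step 2: z * conj(z) = (-23)^2 + (-28)^2
Step 3: = 529 + 784 = 1313

1313


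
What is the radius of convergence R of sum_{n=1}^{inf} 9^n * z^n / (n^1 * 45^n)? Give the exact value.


Step 1: General term a_n = 9^n / (n^1 * 45^n)
Step 2: By the root test, |a_n|^(1/n) = 9 / (n^(1/n) * 45) -> 9/45 as n -> infinity (since n^(1/n) -> 1)
Step 3: R = 1/lim|a_n|^(1/n) = 45/9 = 5

5


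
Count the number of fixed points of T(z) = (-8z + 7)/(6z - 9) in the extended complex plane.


Step 1: Fixed points satisfy T(z) = z
Step 2: 6z^2 - z - 7 = 0
Step 3: Discriminant = (-1)^2 - 4*6*(-7) = 169
Step 4: Number of fixed points = 2

2


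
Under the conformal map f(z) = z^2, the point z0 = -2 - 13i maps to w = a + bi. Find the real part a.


Step 1: z0 = -2 - 13i
Step 2: z0^2 = (-2)^2 - (-13)^2 + 52i
Step 3: real part = 4 - 169 = -165

-165


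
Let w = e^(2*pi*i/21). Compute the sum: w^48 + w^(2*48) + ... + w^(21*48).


Step 1: The sum sum_{j=1}^{n} w^(k*j) equals n if n | k, else 0.
Step 2: Here n = 21, k = 48
Step 3: Does n divide k? 21 | 48 -> False
Step 4: Sum = 0

0


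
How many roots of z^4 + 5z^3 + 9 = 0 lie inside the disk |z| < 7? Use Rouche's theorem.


Step 1: On |z| = 7 the three terms have sizes |z^4| = 7^4 = 2401, |5z^3| = 5*7^3 = 1715, |9| = 9
Step 2: The dominant term is g(z) = z^4; let h(z) = 5z^3 + 9 so f = g + h
Step 3: On |z| = 7: |g| = 2401 and |h| <= 1715 + 9 = 1724
Step 4: Since 2401 > 1724, |h| < |g| on |z| = 7, so by Rouche f has the same number of zeros as g inside |z| < 7
Step 5: g(z) = z^4 has 4 zeros (all at the origin) inside |z| < 7. Answer = 4

4


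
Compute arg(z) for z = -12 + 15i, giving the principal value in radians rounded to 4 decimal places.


Step 1: z = -12 + 15i
Step 2: arg(z) = atan2(15, -12)
Step 3: arg(z) = 2.2455

2.2455


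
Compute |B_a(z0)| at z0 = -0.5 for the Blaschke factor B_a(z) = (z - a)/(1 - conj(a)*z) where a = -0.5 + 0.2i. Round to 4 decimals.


Step 1: Numerator z0 - a = -0.5 - (-0.5 + 0.2i) = 0 - 0.2i
Step 2: Denominator 1 - conj(a)*z0 = 1 - (-0.5 - 0.2i)*(-0.5) = 0.75 - 0.1i
Step 3: |z0 - a|^2 = 0^2 + (-0.2)^2 = 0.04; |1 - conj(a)*z0|^2 = 0.75^2 + (-0.1)^2 = 0.5725
Step 4: |B_a(-0.5)| = sqrt(0.04 / 0.5725) = sqrt(0.069869)
Step 5: = 0.2643

0.2643


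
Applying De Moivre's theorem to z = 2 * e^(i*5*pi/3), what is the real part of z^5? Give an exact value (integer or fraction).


Step 1: By De Moivre's theorem, z^5 = 2^5 * e^(i*5*5*pi/3) = 32 * (cos(25*pi/3) + i*sin(25*pi/3))
Step 2: |z|^5 = 2^5 = 32
Step 3: Reduce the angle mod 2*pi: 25*pi/3 - 8*pi = pi/3
Step 4: cos(pi/3) = 1/2
Step 5: Re(z^5) = 32 * 1/2 = 16

16


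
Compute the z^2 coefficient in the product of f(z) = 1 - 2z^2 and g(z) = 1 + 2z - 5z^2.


Step 1: z^2 term in f*g comes from: (1)*(-5z^2) + (0)*(2z) + (-2z^2)*(1)
Step 2: = -5 + 0 - 2
Step 3: = -7

-7


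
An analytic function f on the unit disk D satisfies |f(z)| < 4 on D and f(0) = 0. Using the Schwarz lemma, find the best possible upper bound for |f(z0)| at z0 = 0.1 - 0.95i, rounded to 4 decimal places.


Step 1: g = f/4 maps D -> D with g(0) = 0, so by the Schwarz lemma |g(z)| <= |z|, i.e. |f(z)| <= 4|z|; this is sharp (f(z) = 4z).
Step 2: |z0|^2 = 0.1^2 + (-0.95)^2 = 0.9125
Step 3: |z0| = sqrt(0.9125) = 0.955249
Step 4: Best bound = 4 * |z0| = 4 * 0.955249 = 3.821

3.821


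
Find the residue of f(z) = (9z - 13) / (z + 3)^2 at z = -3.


Step 1: Pole of order 2 at z = -3
Step 2: Res = lim d/dz [(z + 3)^2 * f(z)] as z -> -3
Step 3: (z + 3)^2 * f(z) = 9z - 13
Step 4: d/dz[9z - 13] = 9

9


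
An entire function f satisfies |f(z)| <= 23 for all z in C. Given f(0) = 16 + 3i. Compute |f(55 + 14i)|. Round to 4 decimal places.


Step 1: By Liouville's theorem, a bounded entire function is constant.
Step 2: f(z) = f(0) = 16 + 3i for all z.
Step 3: |f(w)| = |16 + 3i| = sqrt(256 + 9)
Step 4: = 16.2788

16.2788


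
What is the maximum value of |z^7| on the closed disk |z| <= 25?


Step 1: On |z| = 25, |f(z)| = |z|^7 = 25^7
Step 2: By maximum modulus principle, maximum is on boundary.
Step 3: Maximum = 6103515625 = 6103515625

6103515625


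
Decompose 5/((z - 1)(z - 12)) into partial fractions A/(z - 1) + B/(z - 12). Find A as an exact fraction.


Step 1: Multiply both sides by (z - 1) and set z = 1
Step 2: A = 5 / (1 - 12)
Step 3: A = 5 / (-11)
Step 4: A = -5/11

-5/11


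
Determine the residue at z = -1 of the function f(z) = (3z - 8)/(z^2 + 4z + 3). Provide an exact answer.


Step 1: Q(z) = z^2 + 4z + 3 = (z + 1)(z + 3)
Step 2: Q'(z) = 2z + 4
Step 3: Q'(-1) = 2, P(-1) = -11
Step 4: Res = P(-1)/Q'(-1) = -11/2 = -11/2

-11/2


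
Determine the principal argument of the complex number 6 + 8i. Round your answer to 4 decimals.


Step 1: z = 6 + 8i
Step 2: arg(z) = atan2(8, 6)
Step 3: arg(z) = 0.9273

0.9273


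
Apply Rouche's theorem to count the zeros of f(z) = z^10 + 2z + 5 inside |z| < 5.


Step 1: On |z| = 5 the three terms have sizes |z^10| = 5^10 = 9765625, |2z| = 2*5 = 10, |5| = 5
Step 2: The dominant term is g(z) = z^10; let h(z) = 2z + 5 so f = g + h
Step 3: On |z| = 5: |g| = 9765625 and |h| <= 10 + 5 = 15
Step 4: Since 9765625 > 15, |h| < |g| on |z| = 5, so by Rouche f has the same number of zeros as g inside |z| < 5
Step 5: g(z) = z^10 has 10 zeros (all at the origin) inside |z| < 5. Answer = 10

10


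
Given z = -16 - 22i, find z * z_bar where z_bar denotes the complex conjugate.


Step 1: conj(z) = -16 + 22i
Step 2: z * conj(z) = (-16)^2 + (-22)^2
Step 3: = 256 + 484 = 740

740


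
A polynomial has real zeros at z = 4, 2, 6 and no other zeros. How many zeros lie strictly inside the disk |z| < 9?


Step 1: Check each root:
  z = 4: |4| = 4 < 9
  z = 2: |2| = 2 < 9
  z = 6: |6| = 6 < 9
Step 2: Count = 3

3


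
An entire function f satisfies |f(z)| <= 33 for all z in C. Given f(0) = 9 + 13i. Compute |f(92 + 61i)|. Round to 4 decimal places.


Step 1: By Liouville's theorem, a bounded entire function is constant.
Step 2: f(z) = f(0) = 9 + 13i for all z.
Step 3: |f(w)| = |9 + 13i| = sqrt(81 + 169)
Step 4: = 15.8114

15.8114


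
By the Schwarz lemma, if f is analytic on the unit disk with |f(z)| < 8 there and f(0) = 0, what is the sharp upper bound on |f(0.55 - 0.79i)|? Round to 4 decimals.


Step 1: g = f/8 maps D -> D with g(0) = 0, so by the Schwarz lemma |g(z)| <= |z|, i.e. |f(z)| <= 8|z|; this is sharp (f(z) = 8z).
Step 2: |z0|^2 = 0.55^2 + (-0.79)^2 = 0.9266
Step 3: |z0| = sqrt(0.9266) = 0.962601
Step 4: Best bound = 8 * |z0| = 8 * 0.962601 = 7.7008

7.7008


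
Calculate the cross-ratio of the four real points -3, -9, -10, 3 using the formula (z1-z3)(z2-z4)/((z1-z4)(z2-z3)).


Step 1: (z1-z3)(z2-z4) = 7 * (-12) = -84
Step 2: (z1-z4)(z2-z3) = (-6) * 1 = -6
Step 3: Cross-ratio = 84/6 = 14

14


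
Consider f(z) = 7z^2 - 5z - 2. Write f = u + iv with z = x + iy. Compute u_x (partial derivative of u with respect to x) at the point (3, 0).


Step 1: f(z) = 7(x+iy)^2 - 5(x+iy) - 2
Step 2: u = 7(x^2 - y^2) - 5x - 2
Step 3: u_x = 14x - 5
Step 4: At (3, 0): u_x = 42 - 5 = 37

37


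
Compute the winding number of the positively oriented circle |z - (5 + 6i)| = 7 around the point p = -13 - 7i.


Step 1: Center c = (5, 6), radius = 7
Step 2: |p - c|^2 = (-18)^2 + (-13)^2 = 493
Step 3: r^2 = 49
Step 4: |p-c| > r so winding number = 0

0


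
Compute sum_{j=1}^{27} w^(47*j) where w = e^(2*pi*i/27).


Step 1: The sum sum_{j=1}^{n} w^(k*j) equals n if n | k, else 0.
Step 2: Here n = 27, k = 47
Step 3: Does n divide k? 27 | 47 -> False
Step 4: Sum = 0

0


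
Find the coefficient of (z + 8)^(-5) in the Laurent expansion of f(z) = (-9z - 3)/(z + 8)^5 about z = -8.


Step 1: Write the numerator in powers of (z + 8): -9z - 3 = -9(z + 8) + (-9*(-8) - 3) = -9(z + 8) + 69
Step 2: Divide by (z + 8)^5: f(z) = 69(z + 8)^(-5) - 9(z + 8)^(-4)
Step 3: This finite sum is the Laurent series of f about z = -8.
Step 4: Coefficient of (z + 8)^(-5) = -9*(-8) - 3 = 69

69


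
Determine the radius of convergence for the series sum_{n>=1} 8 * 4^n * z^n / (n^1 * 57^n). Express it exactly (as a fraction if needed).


Step 1: General term a_n = 8 * 4^n / (n^1 * 57^n)
Step 2: By the root test, |a_n|^(1/n) = 8^(1/n) * 4 / (n^(1/n) * 57) -> 4/57 as n -> infinity (since 8^(1/n) -> 1 and n^(1/n) -> 1)
Step 3: R = 1/lim|a_n|^(1/n) = 57/4

57/4


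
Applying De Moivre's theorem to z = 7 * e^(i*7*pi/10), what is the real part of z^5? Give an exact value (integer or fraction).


Step 1: By De Moivre's theorem, z^5 = 7^5 * e^(i*5*7*pi/10) = 16807 * (cos(7*pi/2) + i*sin(7*pi/2))
Step 2: |z|^5 = 7^5 = 16807
Step 3: Reduce the angle mod 2*pi: 7*pi/2 - 2*pi = 3*pi/2
Step 4: cos(3*pi/2) = 0
Step 5: Re(z^5) = 16807 * 0 = 0

0


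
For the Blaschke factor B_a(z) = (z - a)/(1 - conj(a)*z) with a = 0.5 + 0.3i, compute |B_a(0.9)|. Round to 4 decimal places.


Step 1: Numerator z0 - a = 0.9 - (0.5 + 0.3i) = 0.4 - 0.3i
Step 2: Denominator 1 - conj(a)*z0 = 1 - (0.5 - 0.3i)*0.9 = 0.55 + 0.27i
Step 3: |z0 - a|^2 = 0.4^2 + (-0.3)^2 = 0.25; |1 - conj(a)*z0|^2 = 0.55^2 + 0.27^2 = 0.3754
Step 4: |B_a(0.9)| = sqrt(0.25 / 0.3754) = sqrt(0.665956)
Step 5: = 0.8161

0.8161


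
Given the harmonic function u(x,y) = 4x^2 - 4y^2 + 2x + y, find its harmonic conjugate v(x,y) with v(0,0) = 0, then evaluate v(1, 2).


Step 1: v_x = -u_y = 8y - 1
Step 2: v_y = u_x = 8x + 2
Step 3: v = 8xy - x + 2y + C
Step 4: v(0,0) = 0 => C = 0
Step 5: v(1, 2) = 19

19


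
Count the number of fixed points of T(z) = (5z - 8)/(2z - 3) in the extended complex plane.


Step 1: Fixed points satisfy T(z) = z
Step 2: 2z^2 - 8z + 8 = 0
Step 3: Discriminant = (-8)^2 - 4*2*8 = 0
Step 4: Number of fixed points = 1

1


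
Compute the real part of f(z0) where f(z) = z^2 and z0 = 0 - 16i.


Step 1: z0 = 0 - 16i
Step 2: z0^2 = 0^2 - (-16)^2 + 0i
Step 3: real part = 0 - 256 = -256

-256


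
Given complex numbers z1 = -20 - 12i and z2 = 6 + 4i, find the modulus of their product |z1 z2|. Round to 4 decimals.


Step 1: |z1| = sqrt((-20)^2 + (-12)^2) = sqrt(544)
Step 2: |z2| = sqrt(6^2 + 4^2) = sqrt(52)
Step 3: |z1*z2| = |z1|*|z2| = sqrt(544) * sqrt(52) = sqrt(544 * 52) = sqrt(28288)
Step 4: = 168.1904

168.1904


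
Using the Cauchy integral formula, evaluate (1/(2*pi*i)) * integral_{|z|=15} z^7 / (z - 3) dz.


Step 1: f(z) = z^7, a = 3 is inside |z| = 15
Step 2: By Cauchy integral formula: (1/(2pi*i)) * integral = f(a)
Step 3: f(3) = 3^7 = 2187

2187


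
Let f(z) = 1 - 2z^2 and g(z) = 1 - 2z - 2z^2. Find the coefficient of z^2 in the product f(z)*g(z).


Step 1: z^2 term in f*g comes from: (1)*(-2z^2) + (0)*(-2z) + (-2z^2)*(1)
Step 2: = -2 + 0 - 2
Step 3: = -4

-4


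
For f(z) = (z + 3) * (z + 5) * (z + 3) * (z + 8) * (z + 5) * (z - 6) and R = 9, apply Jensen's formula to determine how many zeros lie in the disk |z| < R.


Jensen's formula: (1/2pi)*integral log|f(Re^it)|dt = log|f(0)| + sum_{|a_k|<R} log(R/|a_k|)
Step 1: f(0) = 3 * 5 * 3 * 8 * 5 * (-6) = -10800
Step 2: log|f(0)| = log|-3| + log|-5| + log|-3| + log|-8| + log|-5| + log|6| = 9.2873
Step 3: Zeros inside |z| < 9: -3, -5, -3, -8, -5, 6
Step 4: Jensen sum = log(9/3) + log(9/5) + log(9/3) + log(9/8) + log(9/5) + log(9/6) = 3.896
Step 5: n(R) = number of terms in the Jensen sum = count of zeros inside |z| < 9 = 6

6


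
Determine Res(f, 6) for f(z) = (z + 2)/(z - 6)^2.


Step 1: Pole of order 2 at z = 6
Step 2: Res = lim d/dz [(z - 6)^2 * f(z)] as z -> 6
Step 3: (z - 6)^2 * f(z) = z + 2
Step 4: d/dz[z + 2] = 1

1


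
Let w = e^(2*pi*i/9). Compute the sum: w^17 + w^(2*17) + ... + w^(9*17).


Step 1: The sum sum_{j=1}^{n} w^(k*j) equals n if n | k, else 0.
Step 2: Here n = 9, k = 17
Step 3: Does n divide k? 9 | 17 -> False
Step 4: Sum = 0

0


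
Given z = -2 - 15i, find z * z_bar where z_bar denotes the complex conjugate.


Step 1: conj(z) = -2 + 15i
Step 2: z * conj(z) = (-2)^2 + (-15)^2
Step 3: = 4 + 225 = 229

229


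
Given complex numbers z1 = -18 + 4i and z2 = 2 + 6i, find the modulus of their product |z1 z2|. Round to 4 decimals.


Step 1: |z1| = sqrt((-18)^2 + 4^2) = sqrt(340)
Step 2: |z2| = sqrt(2^2 + 6^2) = sqrt(40)
Step 3: |z1*z2| = |z1|*|z2| = sqrt(340) * sqrt(40) = sqrt(340 * 40) = sqrt(13600)
Step 4: = 116.619

116.619


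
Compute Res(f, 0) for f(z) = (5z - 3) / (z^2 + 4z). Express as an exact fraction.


Step 1: Q(z) = z^2 + 4z = (z)(z + 4)
Step 2: Q'(z) = 2z + 4
Step 3: Q'(0) = 4, P(0) = -3
Step 4: Res = P(0)/Q'(0) = -3/4 = -3/4

-3/4


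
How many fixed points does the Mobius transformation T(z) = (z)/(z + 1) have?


Step 1: Fixed points satisfy T(z) = z
Step 2: z^2 = 0
Step 3: Discriminant = 0^2 - 4*1*0 = 0
Step 4: Number of fixed points = 1

1


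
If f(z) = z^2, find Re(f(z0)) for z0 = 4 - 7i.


Step 1: z0 = 4 - 7i
Step 2: z0^2 = 4^2 - (-7)^2 - 56i
Step 3: real part = 16 - 49 = -33

-33


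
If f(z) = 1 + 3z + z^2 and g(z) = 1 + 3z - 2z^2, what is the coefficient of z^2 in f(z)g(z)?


Step 1: z^2 term in f*g comes from: (1)*(-2z^2) + (3z)*(3z) + (z^2)*(1)
Step 2: = -2 + 9 + 1
Step 3: = 8

8


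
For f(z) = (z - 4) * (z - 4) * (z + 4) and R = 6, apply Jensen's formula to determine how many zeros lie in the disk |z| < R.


Jensen's formula: (1/2pi)*integral log|f(Re^it)|dt = log|f(0)| + sum_{|a_k|<R} log(R/|a_k|)
Step 1: f(0) = (-4) * (-4) * 4 = 64
Step 2: log|f(0)| = log|4| + log|4| + log|-4| = 4.1589
Step 3: Zeros inside |z| < 6: 4, 4, -4
Step 4: Jensen sum = log(6/4) + log(6/4) + log(6/4) = 1.2164
Step 5: n(R) = number of terms in the Jensen sum = count of zeros inside |z| < 6 = 3

3


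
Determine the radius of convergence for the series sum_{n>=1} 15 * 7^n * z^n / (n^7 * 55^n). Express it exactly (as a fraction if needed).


Step 1: General term a_n = 15 * 7^n / (n^7 * 55^n)
Step 2: By the root test, |a_n|^(1/n) = 15^(1/n) * 7 / (n^(7/n) * 55) -> 7/55 as n -> infinity (since 15^(1/n) -> 1 and n^(7/n) -> 1)
Step 3: R = 1/lim|a_n|^(1/n) = 55/7

55/7


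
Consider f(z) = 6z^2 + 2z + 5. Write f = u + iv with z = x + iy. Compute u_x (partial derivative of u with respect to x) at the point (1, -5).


Step 1: f(z) = 6(x+iy)^2 + 2(x+iy) + 5
Step 2: u = 6(x^2 - y^2) + 2x + 5
Step 3: u_x = 12x + 2
Step 4: At (1, -5): u_x = 12 + 2 = 14

14


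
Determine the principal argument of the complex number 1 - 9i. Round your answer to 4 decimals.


Step 1: z = 1 - 9i
Step 2: arg(z) = atan2(-9, 1)
Step 3: arg(z) = -1.4601

-1.4601


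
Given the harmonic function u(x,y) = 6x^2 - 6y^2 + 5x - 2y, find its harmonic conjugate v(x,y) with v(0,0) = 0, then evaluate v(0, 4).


Step 1: v_x = -u_y = 12y + 2
Step 2: v_y = u_x = 12x + 5
Step 3: v = 12xy + 2x + 5y + C
Step 4: v(0,0) = 0 => C = 0
Step 5: v(0, 4) = 20

20


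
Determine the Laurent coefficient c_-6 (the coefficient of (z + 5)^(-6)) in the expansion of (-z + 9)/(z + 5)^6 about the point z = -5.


Step 1: Write the numerator in powers of (z + 5): -z + 9 = -(z + 5) + (-1*(-5) + 9) = -(z + 5) + 14
Step 2: Divide by (z + 5)^6: f(z) = 14(z + 5)^(-6) - (z + 5)^(-5)
Step 3: This finite sum is the Laurent series of f about z = -5.
Step 4: Coefficient of (z + 5)^(-6) = -1*(-5) + 9 = 14

14


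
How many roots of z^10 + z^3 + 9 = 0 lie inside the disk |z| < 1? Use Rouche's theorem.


Step 1: On |z| = 1 the three terms have sizes |z^10| = 1^10 = 1, |z^3| = 1^3 = 1, |9| = 9
Step 2: The dominant term is g(z) = 9; let h(z) = z^10 + z^3 so f = g + h
Step 3: On |z| = 1: |g| = 9 and |h| <= 1 + 1 = 2
Step 4: Since 9 > 2, |h| < |g| on |z| = 1, so by Rouche f has the same number of zeros as g inside |z| < 1
Step 5: g(z) = 9 is a nonzero constant with no zeros inside |z| < 1. Answer = 0

0


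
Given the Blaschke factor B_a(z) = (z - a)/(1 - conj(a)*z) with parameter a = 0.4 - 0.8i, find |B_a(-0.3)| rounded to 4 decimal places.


Step 1: Numerator z0 - a = -0.3 - (0.4 - 0.8i) = -0.7 + 0.8i
Step 2: Denominator 1 - conj(a)*z0 = 1 - (0.4 + 0.8i)*(-0.3) = 1.12 + 0.24i
Step 3: |z0 - a|^2 = (-0.7)^2 + 0.8^2 = 1.13; |1 - conj(a)*z0|^2 = 1.12^2 + 0.24^2 = 1.312
Step 4: |B_a(-0.3)| = sqrt(1.13 / 1.312) = sqrt(0.86128)
Step 5: = 0.9281

0.9281


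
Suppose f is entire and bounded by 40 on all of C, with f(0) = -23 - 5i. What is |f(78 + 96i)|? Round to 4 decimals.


Step 1: By Liouville's theorem, a bounded entire function is constant.
Step 2: f(z) = f(0) = -23 - 5i for all z.
Step 3: |f(w)| = |-23 - 5i| = sqrt(529 + 25)
Step 4: = 23.5372

23.5372


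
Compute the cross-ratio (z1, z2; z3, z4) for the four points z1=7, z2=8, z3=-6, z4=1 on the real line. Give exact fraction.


Step 1: (z1-z3)(z2-z4) = 13 * 7 = 91
Step 2: (z1-z4)(z2-z3) = 6 * 14 = 84
Step 3: Cross-ratio = 91/84 = 13/12

13/12


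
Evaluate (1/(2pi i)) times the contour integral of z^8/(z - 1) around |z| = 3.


Step 1: f(z) = z^8, a = 1 is inside |z| = 3
Step 2: By Cauchy integral formula: (1/(2pi*i)) * integral = f(a)
Step 3: f(1) = 1^8 = 1

1


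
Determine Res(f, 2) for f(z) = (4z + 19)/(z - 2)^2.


Step 1: Pole of order 2 at z = 2
Step 2: Res = lim d/dz [(z - 2)^2 * f(z)] as z -> 2
Step 3: (z - 2)^2 * f(z) = 4z + 19
Step 4: d/dz[4z + 19] = 4

4


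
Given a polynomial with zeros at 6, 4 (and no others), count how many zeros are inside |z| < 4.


Step 1: Check each root:
  z = 6: |6| = 6 >= 4
  z = 4: |4| = 4 >= 4
Step 2: Count = 0

0


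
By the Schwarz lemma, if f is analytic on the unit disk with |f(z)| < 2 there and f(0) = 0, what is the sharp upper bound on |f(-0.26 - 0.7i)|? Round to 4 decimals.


Step 1: g = f/2 maps D -> D with g(0) = 0, so by the Schwarz lemma |g(z)| <= |z|, i.e. |f(z)| <= 2|z|; this is sharp (f(z) = 2z).
Step 2: |z0|^2 = (-0.26)^2 + (-0.7)^2 = 0.5576
Step 3: |z0| = sqrt(0.5576) = 0.746726
Step 4: Best bound = 2 * |z0| = 2 * 0.746726 = 1.4935

1.4935


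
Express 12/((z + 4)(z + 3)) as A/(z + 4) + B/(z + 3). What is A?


Step 1: Multiply both sides by (z + 4) and set z = -4
Step 2: A = 12 / (-4 + 3)
Step 3: A = 12 / (-1)
Step 4: A = -12

-12


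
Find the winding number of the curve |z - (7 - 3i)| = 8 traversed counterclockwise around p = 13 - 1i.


Step 1: Center c = (7, -3), radius = 8
Step 2: |p - c|^2 = 6^2 + 2^2 = 40
Step 3: r^2 = 64
Step 4: |p-c| < r so winding number = 1

1


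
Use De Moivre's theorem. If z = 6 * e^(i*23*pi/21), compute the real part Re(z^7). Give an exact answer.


Step 1: By De Moivre's theorem, z^7 = 6^7 * e^(i*7*23*pi/21) = 279936 * (cos(23*pi/3) + i*sin(23*pi/3))
Step 2: |z|^7 = 6^7 = 279936
Step 3: Reduce the angle mod 2*pi: 23*pi/3 - 6*pi = 5*pi/3
Step 4: cos(5*pi/3) = 1/2
Step 5: Re(z^7) = 279936 * 1/2 = 139968

139968


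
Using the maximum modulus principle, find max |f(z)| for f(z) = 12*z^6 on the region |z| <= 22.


Step 1: On |z| = 22, |f(z)| = 12 * |z|^6 = 12 * 22^6
Step 2: By maximum modulus principle, maximum is on boundary.
Step 3: Maximum = 12 * 113379904 = 1360558848

1360558848


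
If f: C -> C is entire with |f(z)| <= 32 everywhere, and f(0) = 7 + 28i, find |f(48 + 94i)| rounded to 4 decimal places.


Step 1: By Liouville's theorem, a bounded entire function is constant.
Step 2: f(z) = f(0) = 7 + 28i for all z.
Step 3: |f(w)| = |7 + 28i| = sqrt(49 + 784)
Step 4: = 28.8617

28.8617


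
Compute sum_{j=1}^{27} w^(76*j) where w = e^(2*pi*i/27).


Step 1: The sum sum_{j=1}^{n} w^(k*j) equals n if n | k, else 0.
Step 2: Here n = 27, k = 76
Step 3: Does n divide k? 27 | 76 -> False
Step 4: Sum = 0

0


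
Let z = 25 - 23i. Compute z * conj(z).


Step 1: conj(z) = 25 + 23i
Step 2: z * conj(z) = 25^2 + (-23)^2
Step 3: = 625 + 529 = 1154

1154


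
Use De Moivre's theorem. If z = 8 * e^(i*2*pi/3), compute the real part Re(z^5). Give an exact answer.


Step 1: By De Moivre's theorem, z^5 = 8^5 * e^(i*5*2*pi/3) = 32768 * (cos(10*pi/3) + i*sin(10*pi/3))
Step 2: |z|^5 = 8^5 = 32768
Step 3: Reduce the angle mod 2*pi: 10*pi/3 - 2*pi = 4*pi/3
Step 4: cos(4*pi/3) = -1/2
Step 5: Re(z^5) = 32768 * (-1/2) = -16384

-16384


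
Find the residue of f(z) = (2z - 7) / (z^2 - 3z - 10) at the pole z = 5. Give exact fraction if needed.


Step 1: Q(z) = z^2 - 3z - 10 = (z - 5)(z + 2)
Step 2: Q'(z) = 2z - 3
Step 3: Q'(5) = 7, P(5) = 3
Step 4: Res = P(5)/Q'(5) = 3/7 = 3/7

3/7


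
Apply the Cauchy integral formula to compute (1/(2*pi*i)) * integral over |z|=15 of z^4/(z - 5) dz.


Step 1: f(z) = z^4, a = 5 is inside |z| = 15
Step 2: By Cauchy integral formula: (1/(2pi*i)) * integral = f(a)
Step 3: f(5) = 5^4 = 625

625


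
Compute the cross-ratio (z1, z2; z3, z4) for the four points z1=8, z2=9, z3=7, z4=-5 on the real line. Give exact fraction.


Step 1: (z1-z3)(z2-z4) = 1 * 14 = 14
Step 2: (z1-z4)(z2-z3) = 13 * 2 = 26
Step 3: Cross-ratio = 14/26 = 7/13

7/13


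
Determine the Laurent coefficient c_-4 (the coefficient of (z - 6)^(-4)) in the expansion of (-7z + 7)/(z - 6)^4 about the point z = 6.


Step 1: Write the numerator in powers of (z - 6): -7z + 7 = -7(z - 6) + (-7*6 + 7) = -7(z - 6) - 35
Step 2: Divide by (z - 6)^4: f(z) = -35(z - 6)^(-4) - 7(z - 6)^(-3)
Step 3: This finite sum is the Laurent series of f about z = 6.
Step 4: Coefficient of (z - 6)^(-4) = -7*6 + 7 = -35

-35


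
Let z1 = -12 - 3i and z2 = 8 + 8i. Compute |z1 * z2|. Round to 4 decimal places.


Step 1: |z1| = sqrt((-12)^2 + (-3)^2) = sqrt(153)
Step 2: |z2| = sqrt(8^2 + 8^2) = sqrt(128)
Step 3: |z1*z2| = |z1|*|z2| = sqrt(153) * sqrt(128) = sqrt(153 * 128) = sqrt(19584)
Step 4: = 139.9428

139.9428


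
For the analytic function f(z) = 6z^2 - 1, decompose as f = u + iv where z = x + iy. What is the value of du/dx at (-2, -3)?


Step 1: f(z) = 6(x+iy)^2 - 1
Step 2: u = 6(x^2 - y^2) - 1
Step 3: u_x = 12x + 0
Step 4: At (-2, -3): u_x = -24 + 0 = -24

-24


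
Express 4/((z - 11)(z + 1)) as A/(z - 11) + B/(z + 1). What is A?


Step 1: Multiply both sides by (z - 11) and set z = 11
Step 2: A = 4 / (11 + 1)
Step 3: A = 4 / 12
Step 4: A = 1/3

1/3


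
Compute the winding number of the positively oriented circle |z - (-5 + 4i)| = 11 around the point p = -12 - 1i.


Step 1: Center c = (-5, 4), radius = 11
Step 2: |p - c|^2 = (-7)^2 + (-5)^2 = 74
Step 3: r^2 = 121
Step 4: |p-c| < r so winding number = 1

1


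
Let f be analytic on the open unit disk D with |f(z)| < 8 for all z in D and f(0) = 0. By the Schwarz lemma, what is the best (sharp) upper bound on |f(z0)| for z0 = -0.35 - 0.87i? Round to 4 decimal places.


Step 1: g = f/8 maps D -> D with g(0) = 0, so by the Schwarz lemma |g(z)| <= |z|, i.e. |f(z)| <= 8|z|; this is sharp (f(z) = 8z).
Step 2: |z0|^2 = (-0.35)^2 + (-0.87)^2 = 0.8794
Step 3: |z0| = sqrt(0.8794) = 0.937763
Step 4: Best bound = 8 * |z0| = 8 * 0.937763 = 7.5021

7.5021


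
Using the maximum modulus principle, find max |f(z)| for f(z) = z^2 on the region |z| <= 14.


Step 1: On |z| = 14, |f(z)| = |z|^2 = 14^2
Step 2: By maximum modulus principle, maximum is on boundary.
Step 3: Maximum = 196 = 196

196


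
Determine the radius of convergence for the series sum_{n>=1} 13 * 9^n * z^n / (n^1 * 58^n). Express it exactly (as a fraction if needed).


Step 1: General term a_n = 13 * 9^n / (n^1 * 58^n)
Step 2: By the root test, |a_n|^(1/n) = 13^(1/n) * 9 / (n^(1/n) * 58) -> 9/58 as n -> infinity (since 13^(1/n) -> 1 and n^(1/n) -> 1)
Step 3: R = 1/lim|a_n|^(1/n) = 58/9

58/9


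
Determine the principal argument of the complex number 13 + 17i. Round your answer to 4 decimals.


Step 1: z = 13 + 17i
Step 2: arg(z) = atan2(17, 13)
Step 3: arg(z) = 0.9179

0.9179


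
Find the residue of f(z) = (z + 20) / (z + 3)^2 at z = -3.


Step 1: Pole of order 2 at z = -3
Step 2: Res = lim d/dz [(z + 3)^2 * f(z)] as z -> -3
Step 3: (z + 3)^2 * f(z) = z + 20
Step 4: d/dz[z + 20] = 1

1


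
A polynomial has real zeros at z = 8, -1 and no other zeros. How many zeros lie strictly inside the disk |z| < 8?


Step 1: Check each root:
  z = 8: |8| = 8 >= 8
  z = -1: |-1| = 1 < 8
Step 2: Count = 1

1


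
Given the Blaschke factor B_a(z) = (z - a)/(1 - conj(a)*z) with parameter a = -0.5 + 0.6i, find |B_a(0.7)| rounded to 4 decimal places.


Step 1: Numerator z0 - a = 0.7 - (-0.5 + 0.6i) = 1.2 - 0.6i
Step 2: Denominator 1 - conj(a)*z0 = 1 - (-0.5 - 0.6i)*0.7 = 1.35 + 0.42i
Step 3: |z0 - a|^2 = 1.2^2 + (-0.6)^2 = 1.8; |1 - conj(a)*z0|^2 = 1.35^2 + 0.42^2 = 1.9989
Step 4: |B_a(0.7)| = sqrt(1.8 / 1.9989) = sqrt(0.900495)
Step 5: = 0.9489

0.9489


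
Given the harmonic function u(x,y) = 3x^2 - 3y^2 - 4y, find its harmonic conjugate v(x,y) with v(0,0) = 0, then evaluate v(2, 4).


Step 1: v_x = -u_y = 6y + 4
Step 2: v_y = u_x = 6x + 0
Step 3: v = 6xy + 4x + C
Step 4: v(0,0) = 0 => C = 0
Step 5: v(2, 4) = 56

56


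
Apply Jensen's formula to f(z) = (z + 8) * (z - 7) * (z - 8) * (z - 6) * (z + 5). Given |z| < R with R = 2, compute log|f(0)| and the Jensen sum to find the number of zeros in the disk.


Jensen's formula: (1/2pi)*integral log|f(Re^it)|dt = log|f(0)| + sum_{|a_k|<R} log(R/|a_k|)
Step 1: f(0) = 8 * (-7) * (-8) * (-6) * 5 = -13440
Step 2: log|f(0)| = log|-8| + log|7| + log|8| + log|6| + log|-5| = 9.506
Step 3: Zeros inside |z| < 2: none
Step 4: Jensen sum = (empty sum) = 0
Step 5: n(R) = number of terms in the Jensen sum = count of zeros inside |z| < 2 = 0

0


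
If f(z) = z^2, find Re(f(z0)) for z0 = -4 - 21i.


Step 1: z0 = -4 - 21i
Step 2: z0^2 = (-4)^2 - (-21)^2 + 168i
Step 3: real part = 16 - 441 = -425

-425


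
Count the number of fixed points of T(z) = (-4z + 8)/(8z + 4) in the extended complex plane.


Step 1: Fixed points satisfy T(z) = z
Step 2: 8z^2 + 8z - 8 = 0
Step 3: Discriminant = 8^2 - 4*8*(-8) = 320
Step 4: Number of fixed points = 2

2


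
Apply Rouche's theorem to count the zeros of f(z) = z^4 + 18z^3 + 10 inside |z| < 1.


Step 1: On |z| = 1 the three terms have sizes |z^4| = 1^4 = 1, |18z^3| = 18*1^3 = 18, |10| = 10
Step 2: The dominant term is g(z) = 18z^3; let h(z) = z^4 + 10 so f = g + h
Step 3: On |z| = 1: |g| = 18 and |h| <= 1 + 10 = 11
Step 4: Since 18 > 11, |h| < |g| on |z| = 1, so by Rouche f has the same number of zeros as g inside |z| < 1
Step 5: g(z) = 18z^3 has 3 zeros (at the origin, multiplicity 3) inside |z| < 1. Answer = 3

3


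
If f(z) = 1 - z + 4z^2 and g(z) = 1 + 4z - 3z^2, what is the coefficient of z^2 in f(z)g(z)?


Step 1: z^2 term in f*g comes from: (1)*(-3z^2) + (-z)*(4z) + (4z^2)*(1)
Step 2: = -3 - 4 + 4
Step 3: = -3

-3


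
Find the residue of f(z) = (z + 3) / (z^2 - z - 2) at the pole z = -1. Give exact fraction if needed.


Step 1: Q(z) = z^2 - z - 2 = (z + 1)(z - 2)
Step 2: Q'(z) = 2z - 1
Step 3: Q'(-1) = -3, P(-1) = 2
Step 4: Res = P(-1)/Q'(-1) = 2/(-3) = -2/3

-2/3


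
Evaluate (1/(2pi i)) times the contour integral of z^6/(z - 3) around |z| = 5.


Step 1: f(z) = z^6, a = 3 is inside |z| = 5
Step 2: By Cauchy integral formula: (1/(2pi*i)) * integral = f(a)
Step 3: f(3) = 3^6 = 729

729


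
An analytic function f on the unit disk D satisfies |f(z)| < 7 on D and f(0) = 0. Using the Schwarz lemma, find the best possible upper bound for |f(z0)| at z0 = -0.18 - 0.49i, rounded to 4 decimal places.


Step 1: g = f/7 maps D -> D with g(0) = 0, so by the Schwarz lemma |g(z)| <= |z|, i.e. |f(z)| <= 7|z|; this is sharp (f(z) = 7z).
Step 2: |z0|^2 = (-0.18)^2 + (-0.49)^2 = 0.2725
Step 3: |z0| = sqrt(0.2725) = 0.522015
Step 4: Best bound = 7 * |z0| = 7 * 0.522015 = 3.6541

3.6541


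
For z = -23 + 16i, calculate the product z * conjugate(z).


Step 1: conj(z) = -23 - 16i
Step 2: z * conj(z) = (-23)^2 + 16^2
Step 3: = 529 + 256 = 785

785


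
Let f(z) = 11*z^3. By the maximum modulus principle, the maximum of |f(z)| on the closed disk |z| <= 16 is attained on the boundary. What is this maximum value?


Step 1: On |z| = 16, |f(z)| = 11 * |z|^3 = 11 * 16^3
Step 2: By maximum modulus principle, maximum is on boundary.
Step 3: Maximum = 11 * 4096 = 45056

45056


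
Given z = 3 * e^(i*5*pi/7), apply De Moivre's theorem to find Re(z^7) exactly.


Step 1: By De Moivre's theorem, z^7 = 3^7 * e^(i*7*5*pi/7) = 2187 * (cos(5*pi) + i*sin(5*pi))
Step 2: |z|^7 = 3^7 = 2187
Step 3: Reduce the angle mod 2*pi: 5*pi - 4*pi = pi
Step 4: cos(pi) = -1
Step 5: Re(z^7) = 2187 * (-1) = -2187

-2187


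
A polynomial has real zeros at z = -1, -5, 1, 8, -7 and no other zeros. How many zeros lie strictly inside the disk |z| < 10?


Step 1: Check each root:
  z = -1: |-1| = 1 < 10
  z = -5: |-5| = 5 < 10
  z = 1: |1| = 1 < 10
  z = 8: |8| = 8 < 10
  z = -7: |-7| = 7 < 10
Step 2: Count = 5

5


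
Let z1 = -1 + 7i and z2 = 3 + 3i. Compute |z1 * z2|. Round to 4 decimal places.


Step 1: |z1| = sqrt((-1)^2 + 7^2) = sqrt(50)
Step 2: |z2| = sqrt(3^2 + 3^2) = sqrt(18)
Step 3: |z1*z2| = |z1|*|z2| = sqrt(50) * sqrt(18) = sqrt(50 * 18) = sqrt(900)
Step 4: = 30.0

30.0
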